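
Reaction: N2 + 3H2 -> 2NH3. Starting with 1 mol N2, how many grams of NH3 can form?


Mole ratio NH3:N2 = 2:1
n(NH3) = 1 × 2/1 = 2.000 mol
mass = 2.000 × 17.03 = 34.06 g

34.06 g


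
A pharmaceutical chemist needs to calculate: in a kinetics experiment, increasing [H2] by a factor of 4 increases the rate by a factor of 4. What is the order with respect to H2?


rate ∝ [H2]^n
4^n = 4 → n = 1
Order in H2: 1

1


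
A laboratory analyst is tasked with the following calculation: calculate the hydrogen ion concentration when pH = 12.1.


[H+] = 10^(-pH) = 10^(-12.1)
= 7.94×10^-13 M

7.94×10^-13 M


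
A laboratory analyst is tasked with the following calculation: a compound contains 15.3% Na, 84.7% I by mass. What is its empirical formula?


Assume 100 g sample. Moles of each element:
  Na: 15.3/22.99 = 0.666 mol
  I: 84.7/126.9 = 0.667 mol
Divide by smallest (0.666):
  Na: 0.666/0.666 = 1.0
  I: 0.667/0.666 = 1.0
Empirical formula: NaI

NaI


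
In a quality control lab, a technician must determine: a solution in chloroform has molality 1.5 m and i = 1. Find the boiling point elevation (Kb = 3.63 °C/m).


ΔTb = Kb × m × i
= 3.63 × 1.5 × 1
= 5.445 °C

5.445 °C


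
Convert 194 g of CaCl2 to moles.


M(CaCl2) = 110.98 g/mol
n = mass/M = 194/110.98 = 1.7481 mol

1.7481 mol


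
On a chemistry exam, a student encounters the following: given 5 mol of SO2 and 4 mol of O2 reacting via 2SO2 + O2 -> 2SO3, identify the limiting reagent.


Mole ratio available / coefficient:
  SO2: 5/2 = 2.500
  O2: 4/1 = 4.000
Smaller ratio is limiting.

SO2


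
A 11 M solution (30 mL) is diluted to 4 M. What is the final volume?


C1V1 = C2V2
11 × 30 = 4 × V2
V2 = 330/4 = 82.5 mL

82.5 mL


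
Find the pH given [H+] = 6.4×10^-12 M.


pH = -log10([H+]) = -log10(6.4×10^-12)
= 12 - log10(6.4)
= 12 - 0.81
= 11.19

11.19


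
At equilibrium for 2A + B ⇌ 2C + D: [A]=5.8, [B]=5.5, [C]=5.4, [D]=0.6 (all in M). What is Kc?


Kc = [C]^2[D]/([A]^2[B])
= (5.4^2 × 0.6^1)/(5.8^2 × 5.5^1)
= 17.496/185.02
= 0.09456

0.09456


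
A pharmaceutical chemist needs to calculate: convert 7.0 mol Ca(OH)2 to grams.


M(Ca(OH)2) = 74.1 g/mol
mass = n × M = 7.0 × 74.1 = 518.70 g

518.70 g


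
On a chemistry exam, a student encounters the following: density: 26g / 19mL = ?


ρ = mass/volume
= 26/19
= 1.368 g/mL

1.368 g/mL


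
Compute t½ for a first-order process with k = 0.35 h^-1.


t½ = ln2/k = 0.693147/(0.35 h^-1)
= 1.980 h

1.980 h


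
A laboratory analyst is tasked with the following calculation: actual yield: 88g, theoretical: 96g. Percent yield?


% yield = actual/theoretical × 100
= 88/96 × 100
= 91.67%

91.67%


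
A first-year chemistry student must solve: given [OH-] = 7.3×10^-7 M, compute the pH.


pOH = -log10([OH-]) = -log10(7.3×10^-7)
= 7 - log10(7.3) = 6.14
pH = 14 - pOH = 14 - 6.14 = 7.86

7.86


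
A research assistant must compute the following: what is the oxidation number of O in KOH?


O is usually -2
Oxidation number: -2

-2


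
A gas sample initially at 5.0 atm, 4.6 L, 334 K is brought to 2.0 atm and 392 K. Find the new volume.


P1V1/T1 = P2V2/T2
V2 = P1V1T2/(T1P2)
= 5.0×4.6×392/(334×2.0)
= 13.497 L

13.497 L


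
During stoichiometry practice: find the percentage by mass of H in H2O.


M(H2O) = 2×1.008 + 1×16.0 = 18.016 g/mol
Mass of H = 2 × 1.008 = 2.016 g/mol
% H = 2.016/18.016 × 100 = 11.19%

11.19%


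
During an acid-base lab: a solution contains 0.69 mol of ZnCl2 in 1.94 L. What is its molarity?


M = n/V = 0.69/1.94 = 0.356 mol/L

0.356 M


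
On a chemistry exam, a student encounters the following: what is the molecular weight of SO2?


M(SO2) = 1×32.07 + 2×16.0
= 32.07 + 32.0
= 64.07 g/mol

64.07 g/mol


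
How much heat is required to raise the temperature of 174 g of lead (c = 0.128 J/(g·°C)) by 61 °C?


q = mcΔT = 174 × 0.128 × 61
= 1358.59 J

1358.59 J


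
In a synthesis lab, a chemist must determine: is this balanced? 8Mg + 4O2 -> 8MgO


Equation: 8Mg + 4O2 -> 8MgO
Check atoms: Mg: 8=8, O: 8=8
Balanced

Yes, balanced


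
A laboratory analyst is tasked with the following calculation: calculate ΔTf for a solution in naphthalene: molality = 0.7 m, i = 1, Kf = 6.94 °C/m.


ΔTf = Kf × m × i
= 6.94 × 0.7 × 1
= 4.858 °C

4.858 °C


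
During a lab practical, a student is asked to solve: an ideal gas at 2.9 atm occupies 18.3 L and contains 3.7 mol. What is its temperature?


PV = nRT  (R = 0.08206 L·atm/(mol·K))
T = PV/(nR) = 2.9×18.3/(3.7×0.08206)
= 53.07/0.303622
= 174.79 K

174.79 K


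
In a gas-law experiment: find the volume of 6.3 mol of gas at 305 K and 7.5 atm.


PV = nRT  (R = 0.08206 L·atm/(mol·K))
V = nRT/P = 6.3×0.08206×305/7.5
= 21.024 L

21.024 L


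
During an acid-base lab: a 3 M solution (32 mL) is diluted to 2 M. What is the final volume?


C1V1 = C2V2
3 × 32 = 2 × V2
V2 = 96/2 = 48.0 mL

48.0 mL


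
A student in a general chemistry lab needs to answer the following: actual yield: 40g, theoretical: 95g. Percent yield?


% yield = actual/theoretical × 100
= 40/95 × 100
= 42.11%

42.11%


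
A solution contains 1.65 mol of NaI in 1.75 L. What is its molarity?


M = n/V = 1.65/1.75 = 0.943 mol/L

0.943 M


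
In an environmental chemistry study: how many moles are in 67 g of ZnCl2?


M(ZnCl2) = 136.28 g/mol
n = mass/M = 67/136.28 = 0.4916 mol

0.4916 mol


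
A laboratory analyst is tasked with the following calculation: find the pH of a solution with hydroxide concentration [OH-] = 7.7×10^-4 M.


pOH = -log10([OH-]) = -log10(7.7×10^-4)
= 4 - log10(7.7) = 3.11
pH = 14 - pOH = 14 - 3.11 = 10.89

10.89


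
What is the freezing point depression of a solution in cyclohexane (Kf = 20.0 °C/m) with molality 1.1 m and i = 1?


ΔTf = Kf × m × i
= 20.0 × 1.1 × 1
= 22.0 °C

22.0 °C


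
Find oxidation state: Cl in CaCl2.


halide: -1
Oxidation number: -1

-1


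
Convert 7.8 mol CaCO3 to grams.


M(CaCO3) = 100.09 g/mol
mass = n × M = 7.8 × 100.09 = 780.70 g

780.70 g


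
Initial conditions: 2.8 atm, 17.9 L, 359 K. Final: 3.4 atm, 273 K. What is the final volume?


P1V1/T1 = P2V2/T2
V2 = P1V1T2/(T1P2)
= 2.8×17.9×273/(359×3.4)
= 11.21 L

11.21 L


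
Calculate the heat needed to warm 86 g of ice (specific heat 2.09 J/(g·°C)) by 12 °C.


q = mcΔT = 86 × 2.09 × 12
= 2156.88 J

2156.88 J


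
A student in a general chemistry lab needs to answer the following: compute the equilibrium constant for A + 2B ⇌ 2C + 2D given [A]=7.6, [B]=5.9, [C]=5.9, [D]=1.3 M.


Kc = [C]^2[D]^2/([A][B]^2)
= (5.9^2 × 1.3^2)/(7.6^1 × 5.9^2)
= 58.8289/264.556
= 0.2224

0.2224


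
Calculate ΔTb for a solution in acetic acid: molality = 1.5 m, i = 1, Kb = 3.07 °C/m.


ΔTb = Kb × m × i
= 3.07 × 1.5 × 1
= 4.605 °C

4.605 °C


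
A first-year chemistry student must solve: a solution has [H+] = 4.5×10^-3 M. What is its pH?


pH = -log10([H+]) = -log10(4.5×10^-3)
= 3 - log10(4.5)
= 3 - 0.65
= 2.35

2.35


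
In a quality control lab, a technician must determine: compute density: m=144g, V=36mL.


ρ = mass/volume
= 144/36
= 4.0 g/mL

4.0 g/mL


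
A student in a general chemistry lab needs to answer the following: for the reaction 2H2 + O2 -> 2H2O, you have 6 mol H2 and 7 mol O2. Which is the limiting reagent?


Mole ratio available / coefficient:
  H2: 6/2 = 3.000
  O2: 7/1 = 7.000
Smaller ratio is limiting.

H2


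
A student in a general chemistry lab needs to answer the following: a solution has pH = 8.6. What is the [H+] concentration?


[H+] = 10^(-pH) = 10^(-8.6)
= 2.51×10^-9 M

2.51×10^-9 M


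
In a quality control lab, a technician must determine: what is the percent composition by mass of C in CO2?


M(CO2) = 1×12.01 + 2×16.0 = 44.01 g/mol
Mass of C = 1 × 12.01 = 12.01 g/mol
% C = 12.01/44.01 × 100 = 27.29%

27.29%


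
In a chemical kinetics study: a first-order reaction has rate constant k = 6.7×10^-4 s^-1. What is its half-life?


t½ = ln2/k = 0.693147/(6.7×10^-4 s^-1)
= 1035 s

1035 s


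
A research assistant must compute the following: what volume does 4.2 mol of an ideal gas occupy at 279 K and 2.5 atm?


PV = nRT  (R = 0.08206 L·atm/(mol·K))
V = nRT/P = 4.2×0.08206×279/2.5
= 38.463 L

38.463 L


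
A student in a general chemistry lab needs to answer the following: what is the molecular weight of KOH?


M(KOH) = 1×39.1 + 1×16.0 + 1×1.008
= 39.1 + 16.0 + 1.01
= 56.11 g/mol

56.11 g/mol


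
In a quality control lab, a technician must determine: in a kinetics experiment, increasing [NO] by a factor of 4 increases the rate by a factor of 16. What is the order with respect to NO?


rate ∝ [NO]^n
4^n = 16 → n = 2
Order in NO: 2

2


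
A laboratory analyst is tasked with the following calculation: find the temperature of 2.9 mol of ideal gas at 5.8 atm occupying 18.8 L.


PV = nRT  (R = 0.08206 L·atm/(mol·K))
T = PV/(nR) = 5.8×18.8/(2.9×0.08206)
= 109.04/0.237974
= 458.20 K

458.20 K


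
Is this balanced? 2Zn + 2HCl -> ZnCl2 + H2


Equation: 2Zn + 2HCl -> ZnCl2 + H2
Check atoms: Cl: 2=2, H: 2=2, Zn: 2≠1
Not balanced

No, not balanced


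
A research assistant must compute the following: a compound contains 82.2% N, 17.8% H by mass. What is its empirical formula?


Assume 100 g sample. Moles of each element:
  N: 82.2/14.01 = 5.867 mol
  H: 17.8/1.008 = 17.659 mol
Divide by smallest (5.867):
  N: 5.867/5.867 = 1.0
  H: 17.659/5.867 = 3.01
Empirical formula: NH3

NH3


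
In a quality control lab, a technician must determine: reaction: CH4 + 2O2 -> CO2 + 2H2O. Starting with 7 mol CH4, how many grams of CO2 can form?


Mole ratio CO2:CH4 = 1:1
n(CO2) = 7 × 1/1 = 7.000 mol
mass = 7.000 × 44.01 = 308.07 g

308.07 g


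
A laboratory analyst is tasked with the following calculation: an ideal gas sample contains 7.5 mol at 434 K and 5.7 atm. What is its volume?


PV = nRT  (R = 0.08206 L·atm/(mol·K))
V = nRT/P = 7.5×0.08206×434/5.7
= 46.861 L

46.861 L


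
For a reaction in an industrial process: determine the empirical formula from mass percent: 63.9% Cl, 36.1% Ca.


Assume 100 g sample. Moles of each element:
  Cl: 63.9/35.45 = 1.803 mol
  Ca: 36.1/40.08 = 0.901 mol
Divide by smallest (0.901):
  Cl: 1.803/0.901 = 2.0
  Ca: 0.901/0.901 = 1.0
Empirical formula: CaCl2

CaCl2


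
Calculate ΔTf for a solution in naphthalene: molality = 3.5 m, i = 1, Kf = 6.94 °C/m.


ΔTf = Kf × m × i
= 6.94 × 3.5 × 1
= 24.29 °C

24.29 °C


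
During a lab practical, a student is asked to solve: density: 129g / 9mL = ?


ρ = mass/volume
= 129/9
= 14.333 g/mL

14.333 g/mL


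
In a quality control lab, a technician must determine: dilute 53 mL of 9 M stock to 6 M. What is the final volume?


C1V1 = C2V2
9 × 53 = 6 × V2
V2 = 477/6 = 79.5 mL

79.5 mL


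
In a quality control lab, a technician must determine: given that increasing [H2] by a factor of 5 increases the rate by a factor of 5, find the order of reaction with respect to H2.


rate ∝ [H2]^n
5^n = 5 → n = 1
Order in H2: 1

1


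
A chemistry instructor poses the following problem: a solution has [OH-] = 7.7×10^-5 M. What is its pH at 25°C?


pOH = -log10([OH-]) = -log10(7.7×10^-5)
= 5 - log10(7.7) = 4.11
pH = 14 - pOH = 14 - 4.11 = 9.89

9.89


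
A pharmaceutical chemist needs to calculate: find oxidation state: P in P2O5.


2x + 5(-2) = 0, so x = +5
Oxidation number: +5

+5


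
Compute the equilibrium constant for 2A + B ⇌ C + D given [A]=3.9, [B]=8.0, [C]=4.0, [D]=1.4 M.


Kc = [C][D]/([A]^2[B])
= (4.0^1 × 1.4^1)/(3.9^2 × 8.0^1)
= 5.6/121.68
= 0.04602

0.04602


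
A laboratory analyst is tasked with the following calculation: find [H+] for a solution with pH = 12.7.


[H+] = 10^(-pH) = 10^(-12.7)
= 2.0×10^-13 M

2.0×10^-13 M


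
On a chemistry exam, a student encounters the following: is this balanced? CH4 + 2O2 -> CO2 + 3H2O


Equation: CH4 + 2O2 -> CO2 + 3H2O
Check atoms: C: 1=1, H: 4≠6, O: 4≠5
Not balanced

No, not balanced


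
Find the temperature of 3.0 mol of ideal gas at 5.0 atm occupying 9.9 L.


PV = nRT  (R = 0.08206 L·atm/(mol·K))
T = PV/(nR) = 5.0×9.9/(3.0×0.08206)
= 49.50/0.246180
= 201.07 K

201.07 K


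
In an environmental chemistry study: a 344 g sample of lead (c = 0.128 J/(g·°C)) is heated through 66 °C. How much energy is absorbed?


q = mcΔT = 344 × 0.128 × 66
= 2906.11 J

2906.11 J


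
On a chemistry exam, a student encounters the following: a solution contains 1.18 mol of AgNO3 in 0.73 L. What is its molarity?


M = n/V = 1.18/0.73 = 1.616 mol/L

1.616 M


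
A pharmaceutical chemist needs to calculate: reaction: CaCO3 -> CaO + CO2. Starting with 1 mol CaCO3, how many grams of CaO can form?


Mole ratio CaO:CaCO3 = 1:1
n(CaO) = 1 × 1/1 = 1.000 mol
mass = 1.000 × 56.08 = 56.08 g

56.08 g


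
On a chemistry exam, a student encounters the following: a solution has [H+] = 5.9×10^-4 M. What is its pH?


pH = -log10([H+]) = -log10(5.9×10^-4)
= 4 - log10(5.9)
= 4 - 0.77
= 3.23

3.23


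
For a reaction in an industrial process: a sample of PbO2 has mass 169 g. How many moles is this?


M(PbO2) = 239.2 g/mol
n = mass/M = 169/239.2 = 0.7065 mol

0.7065 mol


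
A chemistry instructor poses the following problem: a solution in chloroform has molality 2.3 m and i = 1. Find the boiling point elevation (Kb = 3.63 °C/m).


ΔTb = Kb × m × i
= 3.63 × 2.3 × 1
= 8.349 °C

8.349 °C


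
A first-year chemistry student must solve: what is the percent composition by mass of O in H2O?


M(H2O) = 2×1.008 + 1×16.0 = 18.016 g/mol
Mass of O = 1 × 16.0 = 16.00 g/mol
% O = 16.00/18.016 × 100 = 88.81%

88.81%


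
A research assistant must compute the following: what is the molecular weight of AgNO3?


M(AgNO3) = 1×107.87 + 1×14.01 + 3×16.0
= 107.87 + 14.01 + 48.0
= 169.88 g/mol

169.88 g/mol


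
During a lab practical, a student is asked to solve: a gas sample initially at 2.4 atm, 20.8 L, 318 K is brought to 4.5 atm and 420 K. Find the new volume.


P1V1/T1 = P2V2/T2
V2 = P1V1T2/(T1P2)
= 2.4×20.8×420/(318×4.5)
= 14.652 L

14.652 L


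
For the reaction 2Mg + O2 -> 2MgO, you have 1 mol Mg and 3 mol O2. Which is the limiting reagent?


Mole ratio available / coefficient:
  Mg: 1/2 = 0.500
  O2: 3/1 = 3.000
Smaller ratio is limiting.

Mg


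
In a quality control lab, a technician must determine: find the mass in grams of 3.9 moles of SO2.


M(SO2) = 64.07 g/mol
mass = n × M = 3.9 × 64.07 = 249.87 g

249.87 g


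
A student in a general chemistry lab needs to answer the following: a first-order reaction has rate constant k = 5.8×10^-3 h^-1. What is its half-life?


t½ = ln2/k = 0.693147/(5.8×10^-3 h^-1)
= 119.5 h

119.5 h


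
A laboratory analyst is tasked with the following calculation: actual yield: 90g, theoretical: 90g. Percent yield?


% yield = actual/theoretical × 100
= 90/90 × 100
= 100.0%

100.0%


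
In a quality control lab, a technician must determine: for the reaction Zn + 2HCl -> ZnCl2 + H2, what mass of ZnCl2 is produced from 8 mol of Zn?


Mole ratio ZnCl2:Zn = 1:1
n(ZnCl2) = 8 × 1/1 = 8.000 mol
mass = 8.000 × 136.28 = 1090.24 g

1090.24 g


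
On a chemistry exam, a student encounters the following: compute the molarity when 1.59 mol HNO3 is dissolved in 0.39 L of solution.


M = n/V = 1.59/0.39 = 4.077 mol/L

4.077 M


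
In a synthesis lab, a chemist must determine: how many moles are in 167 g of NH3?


M(NH3) = 17.03 g/mol
n = mass/M = 167/17.03 = 9.8062 mol

9.8062 mol


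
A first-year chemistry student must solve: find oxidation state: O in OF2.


F is always -1; 2(-1) + x = 0, so O = +2
Oxidation number: +2

+2


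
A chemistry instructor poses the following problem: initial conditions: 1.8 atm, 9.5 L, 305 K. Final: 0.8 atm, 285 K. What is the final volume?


P1V1/T1 = P2V2/T2
V2 = P1V1T2/(T1P2)
= 1.8×9.5×285/(305×0.8)
= 19.973 L

19.973 L


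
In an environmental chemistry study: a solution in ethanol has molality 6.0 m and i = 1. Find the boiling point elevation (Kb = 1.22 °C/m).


ΔTb = Kb × m × i
= 1.22 × 6.0 × 1
= 7.32 °C

7.32 °C


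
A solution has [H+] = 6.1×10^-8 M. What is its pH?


pH = -log10([H+]) = -log10(6.1×10^-8)
= 8 - log10(6.1)
= 8 - 0.79
= 7.21

7.21


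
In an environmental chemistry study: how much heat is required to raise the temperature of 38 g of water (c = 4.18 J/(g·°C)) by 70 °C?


q = mcΔT = 38 × 4.18 × 70
= 11118.80 J

11118.80 J


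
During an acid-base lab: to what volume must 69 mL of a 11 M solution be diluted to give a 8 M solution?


C1V1 = C2V2
11 × 69 = 8 × V2
V2 = 759/8 = 94.88 mL

94.88 mL


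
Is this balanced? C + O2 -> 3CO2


Equation: C + O2 -> 3CO2
Check atoms: C: 1≠3, O: 2≠6
Not balanced

No, not balanced


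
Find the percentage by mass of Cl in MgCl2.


M(MgCl2) = 1×24.31 + 2×35.45 = 95.21 g/mol
Mass of Cl = 2 × 35.45 = 70.90 g/mol
% Cl = 70.90/95.21 × 100 = 74.47%

74.47%


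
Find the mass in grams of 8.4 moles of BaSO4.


M(BaSO4) = 233.4 g/mol
mass = n × M = 8.4 × 233.4 = 1960.56 g

1960.56 g


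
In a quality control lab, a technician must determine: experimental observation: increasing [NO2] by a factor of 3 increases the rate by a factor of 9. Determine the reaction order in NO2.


rate ∝ [NO2]^n
3^n = 9 → n = 2
Order in NO2: 2

2


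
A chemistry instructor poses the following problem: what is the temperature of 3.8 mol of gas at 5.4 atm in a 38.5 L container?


PV = nRT  (R = 0.08206 L·atm/(mol·K))
T = PV/(nR) = 5.4×38.5/(3.8×0.08206)
= 207.90/0.311828
= 666.71 K

666.71 K


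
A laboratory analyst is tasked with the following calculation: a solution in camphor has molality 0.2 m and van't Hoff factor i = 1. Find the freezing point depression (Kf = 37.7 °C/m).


ΔTf = Kf × m × i
= 37.7 × 0.2 × 1
= 7.54 °C

7.54 °C


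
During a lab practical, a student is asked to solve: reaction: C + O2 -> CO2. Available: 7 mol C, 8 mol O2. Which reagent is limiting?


Mole ratio available / coefficient:
  C: 7/1 = 7.000
  O2: 8/1 = 8.000
Smaller ratio is limiting.

C


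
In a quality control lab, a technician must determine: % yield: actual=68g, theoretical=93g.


% yield = actual/theoretical × 100
= 68/93 × 100
= 73.12%

73.12%


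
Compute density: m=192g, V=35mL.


ρ = mass/volume
= 192/35
= 5.486 g/mL

5.486 g/mL


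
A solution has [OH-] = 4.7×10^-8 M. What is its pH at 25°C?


pOH = -log10([OH-]) = -log10(4.7×10^-8)
= 8 - log10(4.7) = 7.33
pH = 14 - pOH = 14 - 7.33 = 6.67

6.67


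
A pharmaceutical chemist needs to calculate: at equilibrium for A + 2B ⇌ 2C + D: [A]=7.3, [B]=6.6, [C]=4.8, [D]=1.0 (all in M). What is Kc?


Kc = [C]^2[D]/([A][B]^2)
= (4.8^2 × 1.0^1)/(7.3^1 × 6.6^2)
= 23.04/317.988
= 0.07246

0.07246


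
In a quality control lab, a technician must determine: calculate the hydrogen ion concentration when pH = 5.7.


[H+] = 10^(-pH) = 10^(-5.7)
= 2.0×10^-6 M

2.0×10^-6 M


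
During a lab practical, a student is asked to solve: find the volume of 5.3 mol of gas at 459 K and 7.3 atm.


PV = nRT  (R = 0.08206 L·atm/(mol·K))
V = nRT/P = 5.3×0.08206×459/7.3
= 27.346 L

27.346 L


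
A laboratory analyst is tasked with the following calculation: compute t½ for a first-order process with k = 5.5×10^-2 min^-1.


t½ = ln2/k = 0.693147/(5.5×10^-2 min^-1)
= 12.60 min

12.60 min


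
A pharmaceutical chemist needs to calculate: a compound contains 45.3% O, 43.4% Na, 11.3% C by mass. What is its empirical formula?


Assume 100 g sample. Moles of each element:
  O: 45.3/16.0 = 2.831 mol
  Na: 43.4/22.99 = 1.888 mol
  C: 11.3/12.01 = 0.941 mol
Divide by smallest (0.941):
  O: 2.831/0.941 = 3.01
  Na: 1.888/0.941 = 2.01
  C: 0.941/0.941 = 1.0
Empirical formula: Na2CO3

Na2CO3


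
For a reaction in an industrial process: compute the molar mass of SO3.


M(SO3) = 1×32.07 + 3×16.0
= 32.07 + 48.0
= 80.07 g/mol

80.07 g/mol


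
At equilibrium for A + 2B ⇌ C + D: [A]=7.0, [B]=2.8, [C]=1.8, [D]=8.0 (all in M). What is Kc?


Kc = [C][D]/([A][B]^2)
= (1.8^1 × 8.0^1)/(7.0^1 × 2.8^2)
= 14.4/54.88
= 0.2624

0.2624


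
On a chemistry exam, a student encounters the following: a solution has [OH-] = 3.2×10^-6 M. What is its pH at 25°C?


pOH = -log10([OH-]) = -log10(3.2×10^-6)
= 6 - log10(3.2) = 5.49
pH = 14 - pOH = 14 - 5.49 = 8.51

8.51


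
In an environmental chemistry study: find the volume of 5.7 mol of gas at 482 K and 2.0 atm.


PV = nRT  (R = 0.08206 L·atm/(mol·K))
V = nRT/P = 5.7×0.08206×482/2.0
= 112.726 L

112.726 L


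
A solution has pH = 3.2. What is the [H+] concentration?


[H+] = 10^(-pH) = 10^(-3.2)
= 6.31×10^-4 M

6.31×10^-4 M


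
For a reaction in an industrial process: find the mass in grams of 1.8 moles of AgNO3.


M(AgNO3) = 169.88 g/mol
mass = n × M = 1.8 × 169.88 = 305.78 g

305.78 g


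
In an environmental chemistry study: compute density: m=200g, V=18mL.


ρ = mass/volume
= 200/18
= 11.111 g/mL

11.111 g/mL


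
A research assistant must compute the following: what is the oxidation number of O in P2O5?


O is usually -2
Oxidation number: -2

-2


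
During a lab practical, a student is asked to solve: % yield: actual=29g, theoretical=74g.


% yield = actual/theoretical × 100
= 29/74 × 100
= 39.19%

39.19%


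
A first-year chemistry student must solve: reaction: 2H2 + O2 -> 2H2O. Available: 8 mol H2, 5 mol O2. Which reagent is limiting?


Mole ratio available / coefficient:
  H2: 8/2 = 4.000
  O2: 5/1 = 5.000
Smaller ratio is limiting.

H2


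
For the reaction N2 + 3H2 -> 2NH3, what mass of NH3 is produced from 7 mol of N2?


Mole ratio NH3:N2 = 2:1
n(NH3) = 7 × 2/1 = 14.000 mol
mass = 14.000 × 17.03 = 238.42 g

238.42 g


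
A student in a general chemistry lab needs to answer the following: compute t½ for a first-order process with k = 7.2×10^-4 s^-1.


t½ = ln2/k = 0.693147/(7.2×10^-4 s^-1)
= 962.7 s

962.7 s


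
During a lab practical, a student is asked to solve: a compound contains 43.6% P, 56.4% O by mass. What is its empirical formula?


Assume 100 g sample. Moles of each element:
  P: 43.6/30.97 = 1.408 mol
  O: 56.4/16.0 = 3.525 mol
Divide by smallest (1.408):
  P: 1.408/1.408 = 1.0
  O: 3.525/1.408 = 2.5
Multiply all ratios by 2 to obtain whole numbers.
Empirical formula: P2O5

P2O5


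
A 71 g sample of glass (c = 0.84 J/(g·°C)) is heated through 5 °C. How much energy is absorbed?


q = mcΔT = 71 × 0.84 × 5
= 298.20 J

298.20 J


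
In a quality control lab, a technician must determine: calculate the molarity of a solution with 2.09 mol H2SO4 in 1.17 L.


M = n/V = 2.09/1.17 = 1.786 mol/L

1.786 M


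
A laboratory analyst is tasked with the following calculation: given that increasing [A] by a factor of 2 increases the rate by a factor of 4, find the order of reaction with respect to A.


rate ∝ [A]^n
2^n = 4 → n = 2
Order in A: 2

2


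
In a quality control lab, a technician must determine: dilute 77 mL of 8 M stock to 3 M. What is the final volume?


C1V1 = C2V2
8 × 77 = 3 × V2
V2 = 616/3 = 205.33 mL

205.33 mL


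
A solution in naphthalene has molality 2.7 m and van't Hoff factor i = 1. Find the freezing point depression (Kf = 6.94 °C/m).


ΔTf = Kf × m × i
= 6.94 × 2.7 × 1
= 18.738 °C

18.738 °C


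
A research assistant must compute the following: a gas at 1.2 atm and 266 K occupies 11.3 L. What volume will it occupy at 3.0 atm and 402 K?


P1V1/T1 = P2V2/T2
V2 = P1V1T2/(T1P2)
= 1.2×11.3×402/(266×3.0)
= 6.831 L

6.831 L


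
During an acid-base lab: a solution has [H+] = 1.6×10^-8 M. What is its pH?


pH = -log10([H+]) = -log10(1.6×10^-8)
= 8 - log10(1.6)
= 8 - 0.2
= 7.8

7.8


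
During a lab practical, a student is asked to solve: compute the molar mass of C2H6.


M(C2H6) = 2×12.01 + 6×1.008
= 24.02 + 6.05
= 30.07 g/mol

30.07 g/mol


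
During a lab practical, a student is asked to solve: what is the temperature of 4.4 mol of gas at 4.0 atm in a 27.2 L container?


PV = nRT  (R = 0.08206 L·atm/(mol·K))
T = PV/(nR) = 4.0×27.2/(4.4×0.08206)
= 108.80/0.361064
= 301.33 K

301.33 K


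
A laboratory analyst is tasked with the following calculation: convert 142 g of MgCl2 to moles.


M(MgCl2) = 95.21 g/mol
n = mass/M = 142/95.21 = 1.4914 mol

1.4914 mol


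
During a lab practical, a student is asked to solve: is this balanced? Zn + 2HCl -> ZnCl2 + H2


Equation: Zn + 2HCl -> ZnCl2 + H2
Check atoms: Cl: 2=2, H: 2=2, Zn: 1=1
Balanced

Yes, balanced


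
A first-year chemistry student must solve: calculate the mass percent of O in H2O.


M(H2O) = 2×1.008 + 1×16.0 = 18.016 g/mol
Mass of O = 1 × 16.0 = 16.00 g/mol
% O = 16.00/18.016 × 100 = 88.81%

88.81%


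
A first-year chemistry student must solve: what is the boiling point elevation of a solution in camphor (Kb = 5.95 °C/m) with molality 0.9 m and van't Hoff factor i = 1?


ΔTb = Kb × m × i
= 5.95 × 0.9 × 1
= 5.355 °C

5.355 °C


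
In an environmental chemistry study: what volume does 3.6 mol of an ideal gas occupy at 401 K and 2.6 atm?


PV = nRT  (R = 0.08206 L·atm/(mol·K))
V = nRT/P = 3.6×0.08206×401/2.6
= 45.562 L

45.562 L


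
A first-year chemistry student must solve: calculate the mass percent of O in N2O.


M(N2O) = 2×14.01 + 1×16.0 = 44.02 g/mol
Mass of O = 1 × 16.0 = 16.00 g/mol
% O = 16.00/44.02 × 100 = 36.35%

36.35%


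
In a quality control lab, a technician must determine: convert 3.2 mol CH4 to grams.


M(CH4) = 16.04 g/mol
mass = n × M = 3.2 × 16.04 = 51.33 g

51.33 g


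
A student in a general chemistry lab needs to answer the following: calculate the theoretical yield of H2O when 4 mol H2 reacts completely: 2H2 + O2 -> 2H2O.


Mole ratio H2O:H2 = 2:2
n(H2O) = 4 × 2/2 = 4.000 mol
mass = 4.000 × 18.02 = 72.08 g

72.08 g


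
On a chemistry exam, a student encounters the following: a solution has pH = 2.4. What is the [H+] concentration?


[H+] = 10^(-pH) = 10^(-2.4)
= 3.98×10^-3 M

3.98×10^-3 M


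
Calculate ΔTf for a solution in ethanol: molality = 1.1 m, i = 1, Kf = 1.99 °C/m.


ΔTf = Kf × m × i
= 1.99 × 1.1 × 1
= 2.189 °C

2.189 °C


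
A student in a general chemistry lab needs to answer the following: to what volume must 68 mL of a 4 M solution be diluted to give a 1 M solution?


C1V1 = C2V2
4 × 68 = 1 × V2
V2 = 272/1 = 272.0 mL

272.0 mL


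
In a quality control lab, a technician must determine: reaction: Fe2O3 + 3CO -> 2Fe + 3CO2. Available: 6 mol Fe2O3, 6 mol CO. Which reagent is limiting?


Mole ratio available / coefficient:
  Fe2O3: 6/1 = 6.000
  CO: 6/3 = 2.000
Smaller ratio is limiting.

CO


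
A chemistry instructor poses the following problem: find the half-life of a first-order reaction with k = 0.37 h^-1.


t½ = ln2/k = 0.693147/(0.37 h^-1)
= 1.873 h

1.873 h


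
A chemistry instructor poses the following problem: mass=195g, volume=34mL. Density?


ρ = mass/volume
= 195/34
= 5.735 g/mL

5.735 g/mL


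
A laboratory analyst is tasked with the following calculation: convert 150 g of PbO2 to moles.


M(PbO2) = 239.2 g/mol
n = mass/M = 150/239.2 = 0.6271 mol

0.6271 mol


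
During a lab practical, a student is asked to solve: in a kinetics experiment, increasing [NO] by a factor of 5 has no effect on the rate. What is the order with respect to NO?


rate ∝ [NO]^n
rate ∝ [NO]^0
Order in NO: 0

0


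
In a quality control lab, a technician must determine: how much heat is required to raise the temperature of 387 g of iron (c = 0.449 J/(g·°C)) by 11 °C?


q = mcΔT = 387 × 0.449 × 11
= 1911.39 J

1911.39 J


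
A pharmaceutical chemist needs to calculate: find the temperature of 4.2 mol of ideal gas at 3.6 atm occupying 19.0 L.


PV = nRT  (R = 0.08206 L·atm/(mol·K))
T = PV/(nR) = 3.6×19.0/(4.2×0.08206)
= 68.40/0.344652
= 198.46 K

198.46 K


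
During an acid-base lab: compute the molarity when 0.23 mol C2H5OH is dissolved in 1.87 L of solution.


M = n/V = 0.23/1.87 = 0.123 mol/L

0.123 M


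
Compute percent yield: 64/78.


% yield = actual/theoretical × 100
= 64/78 × 100
= 82.05%

82.05%


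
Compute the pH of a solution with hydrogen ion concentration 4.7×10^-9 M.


pH = -log10([H+]) = -log10(4.7×10^-9)
= 9 - log10(4.7)
= 9 - 0.67
= 8.33

8.33


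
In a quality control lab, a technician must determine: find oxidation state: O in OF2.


F is always -1; 2(-1) + x = 0, so O = +2
Oxidation number: +2

+2


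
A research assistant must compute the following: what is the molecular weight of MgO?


M(MgO) = 1×24.31 + 1×16.0
= 24.31 + 16.0
= 40.31 g/mol

40.31 g/mol


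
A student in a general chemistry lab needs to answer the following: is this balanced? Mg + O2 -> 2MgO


Equation: Mg + O2 -> 2MgO
Check atoms: Mg: 1≠2, O: 2=2
Not balanced

No, not balanced


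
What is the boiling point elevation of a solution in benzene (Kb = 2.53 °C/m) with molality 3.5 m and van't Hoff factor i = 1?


ΔTb = Kb × m × i
= 2.53 × 3.5 × 1
= 8.855 °C

8.855 °C


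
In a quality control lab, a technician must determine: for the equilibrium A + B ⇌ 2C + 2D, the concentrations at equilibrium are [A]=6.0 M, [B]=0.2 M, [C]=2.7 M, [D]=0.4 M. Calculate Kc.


Kc = [C]^2[D]^2/([A][B])
= (2.7^2 × 0.4^2)/(6.0^1 × 0.2^1)
= 1.1664/1.2
= 0.9720

0.9720


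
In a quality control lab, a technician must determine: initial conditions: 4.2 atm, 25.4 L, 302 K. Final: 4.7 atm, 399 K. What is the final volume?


P1V1/T1 = P2V2/T2
V2 = P1V1T2/(T1P2)
= 4.2×25.4×399/(302×4.7)
= 29.988 L

29.988 L


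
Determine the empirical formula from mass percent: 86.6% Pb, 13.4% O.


Assume 100 g sample. Moles of each element:
  Pb: 86.6/207.2 = 0.418 mol
  O: 13.4/16.0 = 0.838 mol
Divide by smallest (0.418):
  Pb: 0.418/0.418 = 1.0
  O: 0.838/0.418 = 2.0
Empirical formula: PbO2

PbO2


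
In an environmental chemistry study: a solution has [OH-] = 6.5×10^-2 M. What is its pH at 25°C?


pOH = -log10([OH-]) = -log10(6.5×10^-2)
= 2 - log10(6.5) = 1.19
pH = 14 - pOH = 14 - 1.19 = 12.81

12.81


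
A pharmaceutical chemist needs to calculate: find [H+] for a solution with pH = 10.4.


[H+] = 10^(-pH) = 10^(-10.4)
= 3.98×10^-11 M

3.98×10^-11 M


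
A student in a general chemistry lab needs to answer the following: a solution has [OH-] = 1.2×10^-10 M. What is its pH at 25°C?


pOH = -log10([OH-]) = -log10(1.2×10^-10)
= 10 - log10(1.2) = 9.92
pH = 14 - pOH = 14 - 9.92 = 4.08

4.08


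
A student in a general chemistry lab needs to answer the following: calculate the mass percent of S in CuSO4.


M(CuSO4) = 1×63.55 + 1×32.07 + 4×16.0 = 159.62 g/mol
Mass of S = 1 × 32.07 = 32.07 g/mol
% S = 32.07/159.62 × 100 = 20.09%

20.09%


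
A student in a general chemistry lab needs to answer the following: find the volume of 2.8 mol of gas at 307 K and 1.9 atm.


PV = nRT  (R = 0.08206 L·atm/(mol·K))
V = nRT/P = 2.8×0.08206×307/1.9
= 37.126 L

37.126 L


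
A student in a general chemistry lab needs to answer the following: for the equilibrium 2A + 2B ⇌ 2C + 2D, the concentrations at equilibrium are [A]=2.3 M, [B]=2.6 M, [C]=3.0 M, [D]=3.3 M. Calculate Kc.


Kc = [C]^2[D]^2/([A]^2[B]^2)
= (3.0^2 × 3.3^2)/(2.3^2 × 2.6^2)
= 98.01/35.7604
= 2.741

2.741


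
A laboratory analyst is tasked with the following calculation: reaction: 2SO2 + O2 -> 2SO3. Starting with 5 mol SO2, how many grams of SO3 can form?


Mole ratio SO3:SO2 = 2:2
n(SO3) = 5 × 2/2 = 5.000 mol
mass = 5.000 × 80.07 = 400.35 g

400.35 g


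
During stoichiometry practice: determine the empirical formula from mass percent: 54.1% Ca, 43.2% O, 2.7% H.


Assume 100 g sample. Moles of each element:
  Ca: 54.1/40.08 = 1.35 mol
  O: 43.2/16.0 = 2.7 mol
  H: 2.7/1.008 = 2.679 mol
Divide by smallest (1.35):
  Ca: 1.35/1.35 = 1.0
  O: 2.7/1.35 = 2.0
  H: 2.679/1.35 = 1.98
Empirical formula: CaO2H2

CaO2H2


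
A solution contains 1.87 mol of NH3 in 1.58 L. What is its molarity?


M = n/V = 1.87/1.58 = 1.184 mol/L

1.184 M


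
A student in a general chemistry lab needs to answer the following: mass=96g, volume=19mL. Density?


ρ = mass/volume
= 96/19
= 5.053 g/mL

5.053 g/mL


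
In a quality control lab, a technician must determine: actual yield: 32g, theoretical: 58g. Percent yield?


% yield = actual/theoretical × 100
= 32/58 × 100
= 55.17%

55.17%


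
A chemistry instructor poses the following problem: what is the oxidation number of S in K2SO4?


2(+1) + x + 4(-2) = 0, so x = +6
Oxidation number: +6

+6


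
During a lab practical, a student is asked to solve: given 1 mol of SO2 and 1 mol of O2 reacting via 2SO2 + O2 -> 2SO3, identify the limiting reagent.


Mole ratio available / coefficient:
  SO2: 1/2 = 0.500
  O2: 1/1 = 1.000
Smaller ratio is limiting.

SO2


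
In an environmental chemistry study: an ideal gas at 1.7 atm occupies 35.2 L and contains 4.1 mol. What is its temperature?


PV = nRT  (R = 0.08206 L·atm/(mol·K))
T = PV/(nR) = 1.7×35.2/(4.1×0.08206)
= 59.84/0.336446
= 177.86 K

177.86 K


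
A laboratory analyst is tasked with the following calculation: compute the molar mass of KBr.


M(KBr) = 1×39.1 + 1×79.9
= 39.1 + 79.9
= 119.0 g/mol

119.0 g/mol


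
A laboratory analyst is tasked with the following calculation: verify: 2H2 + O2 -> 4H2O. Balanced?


Equation: 2H2 + O2 -> 4H2O
Check atoms: H: 4≠8, O: 2≠4
Not balanced

No, not balanced


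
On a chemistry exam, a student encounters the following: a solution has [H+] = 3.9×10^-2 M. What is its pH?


pH = -log10([H+]) = -log10(3.9×10^-2)
= 2 - log10(3.9)
= 2 - 0.59
= 1.41

1.41


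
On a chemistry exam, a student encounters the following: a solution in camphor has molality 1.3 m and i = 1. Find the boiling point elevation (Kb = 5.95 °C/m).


ΔTb = Kb × m × i
= 5.95 × 1.3 × 1
= 7.735 °C

7.735 °C


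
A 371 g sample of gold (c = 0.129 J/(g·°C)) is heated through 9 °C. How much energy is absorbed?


q = mcΔT = 371 × 0.129 × 9
= 430.73 J

430.73 J


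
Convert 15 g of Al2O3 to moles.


M(Al2O3) = 101.96 g/mol
n = mass/M = 15/101.96 = 0.1471 mol

0.1471 mol


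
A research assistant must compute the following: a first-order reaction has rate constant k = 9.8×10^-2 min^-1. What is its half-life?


t½ = ln2/k = 0.693147/(9.8×10^-2 min^-1)
= 7.073 min

7.073 min


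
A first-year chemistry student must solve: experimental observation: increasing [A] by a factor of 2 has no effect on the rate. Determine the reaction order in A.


rate ∝ [A]^n
rate ∝ [A]^0
Order in A: 0

0


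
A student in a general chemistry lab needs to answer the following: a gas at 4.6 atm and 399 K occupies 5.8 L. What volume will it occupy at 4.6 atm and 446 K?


P1V1/T1 = P2V2/T2
V2 = P1V1T2/(T1P2)
= 4.6×5.8×446/(399×4.6)
= 6.483 L

6.483 L


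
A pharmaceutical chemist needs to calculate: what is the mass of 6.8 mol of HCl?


M(HCl) = 36.46 g/mol
mass = n × M = 6.8 × 36.46 = 247.93 g

247.93 g


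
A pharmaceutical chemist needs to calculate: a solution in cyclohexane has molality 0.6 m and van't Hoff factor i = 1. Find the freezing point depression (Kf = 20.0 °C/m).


ΔTf = Kf × m × i
= 20.0 × 0.6 × 1
= 12.0 °C

12.0 °C


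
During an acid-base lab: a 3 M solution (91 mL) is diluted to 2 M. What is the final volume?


C1V1 = C2V2
3 × 91 = 2 × V2
V2 = 273/2 = 136.5 mL

136.5 mL


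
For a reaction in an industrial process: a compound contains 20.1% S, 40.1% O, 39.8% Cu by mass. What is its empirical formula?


Assume 100 g sample. Moles of each element:
  S: 20.1/32.07 = 0.627 mol
  O: 40.1/16.0 = 2.506 mol
  Cu: 39.8/63.55 = 0.626 mol
Divide by smallest (0.626):
  S: 0.627/0.626 = 1.0
  O: 2.506/0.626 = 4.0
  Cu: 0.626/0.626 = 1.0
Empirical formula: CuSO4

CuSO4


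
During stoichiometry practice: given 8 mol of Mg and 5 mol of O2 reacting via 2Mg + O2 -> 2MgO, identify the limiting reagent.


Mole ratio available / coefficient:
  Mg: 8/2 = 4.000
  O2: 5/1 = 5.000
Smaller ratio is limiting.

Mg


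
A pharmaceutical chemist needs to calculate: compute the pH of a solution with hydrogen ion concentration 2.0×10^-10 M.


pH = -log10([H+]) = -log10(2.0×10^-10)
= 10 - log10(2.0)
= 10 - 0.3
= 9.7

9.7


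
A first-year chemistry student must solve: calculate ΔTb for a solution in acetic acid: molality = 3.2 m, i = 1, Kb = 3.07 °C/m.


ΔTb = Kb × m × i
= 3.07 × 3.2 × 1
= 9.824 °C

9.824 °C


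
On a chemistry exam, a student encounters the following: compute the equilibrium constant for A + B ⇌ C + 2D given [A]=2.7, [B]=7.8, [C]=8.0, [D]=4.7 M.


Kc = [C][D]^2/([A][B])
= (8.0^1 × 4.7^2)/(2.7^1 × 7.8^1)
= 176.72/21.06
= 8.391

8.391


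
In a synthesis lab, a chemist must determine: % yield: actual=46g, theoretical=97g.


% yield = actual/theoretical × 100
= 46/97 × 100
= 47.42%

47.42%


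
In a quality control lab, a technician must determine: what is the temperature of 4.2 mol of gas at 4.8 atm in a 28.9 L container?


PV = nRT  (R = 0.08206 L·atm/(mol·K))
T = PV/(nR) = 4.8×28.9/(4.2×0.08206)
= 138.72/0.344652
= 402.49 K

402.49 K


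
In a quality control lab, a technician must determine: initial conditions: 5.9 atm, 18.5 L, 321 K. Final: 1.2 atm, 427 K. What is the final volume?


P1V1/T1 = P2V2/T2
V2 = P1V1T2/(T1P2)
= 5.9×18.5×427/(321×1.2)
= 120.994 L

120.994 L


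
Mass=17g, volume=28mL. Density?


ρ = mass/volume
= 17/28
= 0.607 g/mL

0.607 g/mL


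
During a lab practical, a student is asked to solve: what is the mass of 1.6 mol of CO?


M(CO) = 28.01 g/mol
mass = n × M = 1.6 × 28.01 = 44.82 g

44.82 g


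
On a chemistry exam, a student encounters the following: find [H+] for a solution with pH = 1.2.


[H+] = 10^(-pH) = 10^(-1.2)
= 6.31×10^-2 M

6.31×10^-2 M


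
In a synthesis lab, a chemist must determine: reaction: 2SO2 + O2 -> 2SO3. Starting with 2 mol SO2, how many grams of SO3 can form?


Mole ratio SO3:SO2 = 2:2
n(SO3) = 2 × 2/2 = 2.000 mol
mass = 2.000 × 80.07 = 160.14 g

160.14 g


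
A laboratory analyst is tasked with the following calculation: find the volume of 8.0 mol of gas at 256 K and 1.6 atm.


PV = nRT  (R = 0.08206 L·atm/(mol·K))
V = nRT/P = 8.0×0.08206×256/1.6
= 105.037 L

105.037 L


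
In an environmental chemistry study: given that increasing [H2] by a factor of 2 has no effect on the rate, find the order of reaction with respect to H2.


rate ∝ [H2]^n
rate ∝ [H2]^0
Order in H2: 0

0


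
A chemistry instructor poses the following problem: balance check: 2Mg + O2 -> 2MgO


Equation: 2Mg + O2 -> 2MgO
Check atoms: Mg: 2=2, O: 2=2
Balanced

Yes, balanced


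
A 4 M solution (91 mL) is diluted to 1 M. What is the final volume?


C1V1 = C2V2
4 × 91 = 1 × V2
V2 = 364/1 = 364.0 mL

364.0 mL


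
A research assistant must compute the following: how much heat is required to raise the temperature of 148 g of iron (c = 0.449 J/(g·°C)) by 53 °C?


q = mcΔT = 148 × 0.449 × 53
= 3521.96 J

3521.96 J


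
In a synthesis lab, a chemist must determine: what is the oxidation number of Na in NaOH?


Group 1 metal: +1
Oxidation number: +1

+1
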